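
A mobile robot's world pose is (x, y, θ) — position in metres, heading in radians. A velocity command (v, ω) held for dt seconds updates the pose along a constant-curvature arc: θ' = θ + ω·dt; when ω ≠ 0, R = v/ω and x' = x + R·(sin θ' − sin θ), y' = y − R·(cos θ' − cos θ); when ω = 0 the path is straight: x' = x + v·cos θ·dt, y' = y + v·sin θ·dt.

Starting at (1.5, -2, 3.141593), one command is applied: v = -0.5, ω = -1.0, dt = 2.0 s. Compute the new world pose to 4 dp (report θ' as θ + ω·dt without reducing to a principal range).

θ' = 3.1416 + -1.0·2.0 = 1.1416
R = v/ω = -0.5/-1.0 = 0.5000
x' = 1.5 + 0.5000·(sin 1.1416 − sin 3.1416) = 1.9546
y' = -2 − 0.5000·(cos 1.1416 − cos 3.1416) = -2.7081

(1.9546, -2.7081, 1.1416)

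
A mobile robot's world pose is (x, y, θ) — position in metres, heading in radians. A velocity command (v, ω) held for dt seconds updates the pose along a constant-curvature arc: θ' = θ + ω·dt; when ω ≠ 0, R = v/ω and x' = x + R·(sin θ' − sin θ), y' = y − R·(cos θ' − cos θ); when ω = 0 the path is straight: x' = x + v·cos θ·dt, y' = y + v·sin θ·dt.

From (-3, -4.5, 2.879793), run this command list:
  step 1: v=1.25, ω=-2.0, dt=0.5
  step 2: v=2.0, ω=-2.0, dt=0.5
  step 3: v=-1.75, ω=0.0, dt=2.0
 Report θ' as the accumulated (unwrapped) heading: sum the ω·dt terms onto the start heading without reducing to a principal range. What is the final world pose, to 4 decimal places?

(-5.4822, -5.8421, 0.8798)

step 1: θ'=1.8798 (R=-0.6250) → pose (-3.4336, -4.0864, 1.8798)
step 2: θ'=0.8798 (R=-1.0000) → pose (-3.2516, -3.1449, 0.8798)
step 3: θ'=0.8798 (straight) → pose (-5.4822, -5.8421, 0.8798)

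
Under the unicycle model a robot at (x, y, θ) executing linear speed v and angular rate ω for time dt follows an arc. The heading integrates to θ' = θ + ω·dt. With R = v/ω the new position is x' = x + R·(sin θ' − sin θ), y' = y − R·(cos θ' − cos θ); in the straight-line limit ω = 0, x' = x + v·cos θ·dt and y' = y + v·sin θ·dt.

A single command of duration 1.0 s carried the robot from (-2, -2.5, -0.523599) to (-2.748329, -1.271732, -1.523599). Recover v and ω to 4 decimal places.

Δθ = -1.523599 − -0.523599 = -1.000000
ω = Δθ/dt = -1.000000/1.0 = -1.0000
R = −Δy/(cos θ' − cos θ) = 1.5000
v = R·ω = 1.5000·-1.0000 = -1.5000

v = -1.5000, ω = -1.0000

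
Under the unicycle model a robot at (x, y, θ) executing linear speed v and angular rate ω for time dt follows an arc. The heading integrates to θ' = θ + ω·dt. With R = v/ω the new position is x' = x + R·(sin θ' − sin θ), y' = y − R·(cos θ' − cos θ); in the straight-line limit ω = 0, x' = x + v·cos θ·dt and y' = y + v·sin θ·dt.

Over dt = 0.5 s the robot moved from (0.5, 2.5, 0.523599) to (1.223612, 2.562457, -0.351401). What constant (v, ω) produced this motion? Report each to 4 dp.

v = 1.5000, ω = -1.7500

Δθ = -0.351401 − 0.523599 = -0.875000
ω = Δθ/dt = -0.875000/0.5 = -1.7500
R = Δx/(sin θ' − sin θ) = -0.8571
v = R·ω = -0.8571·-1.7500 = 1.5000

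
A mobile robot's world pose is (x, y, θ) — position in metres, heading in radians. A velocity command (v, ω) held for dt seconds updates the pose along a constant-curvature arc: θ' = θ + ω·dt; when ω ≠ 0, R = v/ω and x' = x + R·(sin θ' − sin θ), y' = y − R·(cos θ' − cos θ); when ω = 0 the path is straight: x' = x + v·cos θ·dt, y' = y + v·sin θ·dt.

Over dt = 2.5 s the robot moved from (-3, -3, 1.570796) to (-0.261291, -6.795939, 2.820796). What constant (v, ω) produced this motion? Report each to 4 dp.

Δθ = 2.820796 − 1.570796 = 1.250000
ω = Δθ/dt = 1.250000/2.5 = 0.5000
R = −Δy/(cos θ' − cos θ) = -4.0000
v = R·ω = -4.0000·0.5000 = -2.0000

v = -2.0000, ω = 0.5000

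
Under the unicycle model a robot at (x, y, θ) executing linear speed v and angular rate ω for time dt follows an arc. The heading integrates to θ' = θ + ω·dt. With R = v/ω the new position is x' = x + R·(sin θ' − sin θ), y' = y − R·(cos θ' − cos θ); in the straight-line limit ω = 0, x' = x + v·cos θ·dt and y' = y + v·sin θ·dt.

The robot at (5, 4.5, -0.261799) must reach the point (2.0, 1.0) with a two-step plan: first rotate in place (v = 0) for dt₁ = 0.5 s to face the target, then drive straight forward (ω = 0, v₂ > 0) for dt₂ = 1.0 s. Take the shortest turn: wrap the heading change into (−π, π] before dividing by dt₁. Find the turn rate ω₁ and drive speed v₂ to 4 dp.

heading to target = atan2(1−4.5, 2−5) = -2.2794
Δθ = wrap(-2.2794 − -0.2618) = -2.0176; ω₁ = Δθ/dt₁ = -4.0352
distance = √((2−5)² + (1−4.5)²) = 4.6098; v₂ = distance/dt₂ = 4.6098

ω₁ = -4.0352, v₂ = 4.6098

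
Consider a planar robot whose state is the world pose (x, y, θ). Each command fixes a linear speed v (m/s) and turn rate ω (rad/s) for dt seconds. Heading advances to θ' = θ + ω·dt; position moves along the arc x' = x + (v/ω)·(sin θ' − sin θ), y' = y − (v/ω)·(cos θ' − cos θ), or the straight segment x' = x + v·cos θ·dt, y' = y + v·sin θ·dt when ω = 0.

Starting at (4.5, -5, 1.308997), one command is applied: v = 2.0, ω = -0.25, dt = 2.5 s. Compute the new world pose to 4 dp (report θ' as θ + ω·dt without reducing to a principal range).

(7.1722, -0.8701, 0.6840)

θ' = 1.3090 + -0.25·2.5 = 0.6840
R = v/ω = 2.0/-0.25 = -8.0000
x' = 4.5 + -8.0000·(sin 0.6840 − sin 1.3090) = 7.1722
y' = -5 − -8.0000·(cos 0.6840 − cos 1.3090) = -0.8701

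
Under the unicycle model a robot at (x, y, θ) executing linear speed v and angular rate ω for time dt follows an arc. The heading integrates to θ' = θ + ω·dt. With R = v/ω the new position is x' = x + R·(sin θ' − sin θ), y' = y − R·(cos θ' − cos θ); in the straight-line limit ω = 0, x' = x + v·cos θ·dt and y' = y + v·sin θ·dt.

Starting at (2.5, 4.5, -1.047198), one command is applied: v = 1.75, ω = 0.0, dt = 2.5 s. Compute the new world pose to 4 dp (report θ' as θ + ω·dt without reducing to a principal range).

(4.6875, 0.7111, -1.0472)

θ' = -1.0472 + 0.0·2.5 = -1.0472
ω = 0 → straight: x' = 2.5 + 1.75·cos(-1.0472)·2.5 = 4.6875
y' = 4.5 + 1.75·sin(-1.0472)·2.5 = 0.7111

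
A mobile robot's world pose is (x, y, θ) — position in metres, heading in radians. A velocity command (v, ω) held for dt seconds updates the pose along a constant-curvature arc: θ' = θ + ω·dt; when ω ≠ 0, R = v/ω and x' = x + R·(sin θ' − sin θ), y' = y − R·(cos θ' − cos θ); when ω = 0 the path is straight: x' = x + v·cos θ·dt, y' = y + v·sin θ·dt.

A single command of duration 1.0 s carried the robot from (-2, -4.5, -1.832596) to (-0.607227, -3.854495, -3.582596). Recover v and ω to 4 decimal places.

v = -1.7500, ω = -1.7500

Δθ = -3.582596 − -1.832596 = -1.750000
ω = Δθ/dt = -1.750000/1.0 = -1.7500
R = Δx/(sin θ' − sin θ) = 1.0000
v = R·ω = 1.0000·-1.7500 = -1.7500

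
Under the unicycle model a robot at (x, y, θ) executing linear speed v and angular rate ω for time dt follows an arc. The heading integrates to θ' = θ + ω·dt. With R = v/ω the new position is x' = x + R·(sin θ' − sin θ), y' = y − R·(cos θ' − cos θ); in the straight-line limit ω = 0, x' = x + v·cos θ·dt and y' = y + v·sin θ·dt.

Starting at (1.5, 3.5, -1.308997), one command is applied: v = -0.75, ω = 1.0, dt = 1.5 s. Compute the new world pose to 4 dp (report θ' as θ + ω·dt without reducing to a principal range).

(0.6332, 4.0422, 0.1910)

θ' = -1.3090 + 1.0·1.5 = 0.1910
R = v/ω = -0.75/1.0 = -0.7500
x' = 1.5 + -0.7500·(sin 0.1910 − sin -1.3090) = 0.6332
y' = 3.5 − -0.7500·(cos 0.1910 − cos -1.3090) = 4.0422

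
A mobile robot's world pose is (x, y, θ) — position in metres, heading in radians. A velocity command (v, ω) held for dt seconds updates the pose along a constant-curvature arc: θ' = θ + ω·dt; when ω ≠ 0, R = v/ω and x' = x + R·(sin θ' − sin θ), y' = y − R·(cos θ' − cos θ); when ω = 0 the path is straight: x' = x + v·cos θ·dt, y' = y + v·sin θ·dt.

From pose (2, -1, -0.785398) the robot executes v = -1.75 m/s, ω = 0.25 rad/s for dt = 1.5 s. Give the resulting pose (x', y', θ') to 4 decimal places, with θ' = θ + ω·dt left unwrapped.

(-0.1569, 0.4690, -0.4104)

θ' = -0.7854 + 0.25·1.5 = -0.4104
R = v/ω = -1.75/0.25 = -7.0000
x' = 2 + -7.0000·(sin -0.4104 − sin -0.7854) = -0.1569
y' = -1 − -7.0000·(cos -0.4104 − cos -0.7854) = 0.4690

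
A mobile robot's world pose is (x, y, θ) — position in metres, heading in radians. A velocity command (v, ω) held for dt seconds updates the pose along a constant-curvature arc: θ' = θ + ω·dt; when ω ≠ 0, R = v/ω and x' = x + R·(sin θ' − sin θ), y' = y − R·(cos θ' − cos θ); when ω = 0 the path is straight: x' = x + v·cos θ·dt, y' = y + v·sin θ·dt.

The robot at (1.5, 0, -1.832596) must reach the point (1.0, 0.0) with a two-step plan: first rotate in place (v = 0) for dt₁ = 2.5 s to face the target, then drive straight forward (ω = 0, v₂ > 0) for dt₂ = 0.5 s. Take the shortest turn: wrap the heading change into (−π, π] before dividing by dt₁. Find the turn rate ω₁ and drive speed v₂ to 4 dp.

heading to target = atan2(0−0, 1−1.5) = 3.1416
Δθ = wrap(3.1416 − -1.8326) = -1.3090; ω₁ = Δθ/dt₁ = -0.5236
distance = √((1−1.5)² + (0−0)²) = 0.5000; v₂ = distance/dt₂ = 1.0000

ω₁ = -0.5236, v₂ = 1.0000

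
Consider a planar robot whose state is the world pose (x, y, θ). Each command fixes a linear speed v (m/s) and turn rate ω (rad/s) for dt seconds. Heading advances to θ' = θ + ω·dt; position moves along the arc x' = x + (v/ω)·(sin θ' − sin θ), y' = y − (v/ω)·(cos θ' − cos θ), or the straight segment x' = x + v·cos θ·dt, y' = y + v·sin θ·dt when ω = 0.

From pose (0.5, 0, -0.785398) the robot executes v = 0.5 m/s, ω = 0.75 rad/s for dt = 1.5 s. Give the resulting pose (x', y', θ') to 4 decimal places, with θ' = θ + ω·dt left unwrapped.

θ' = -0.7854 + 0.75·1.5 = 0.3396
R = v/ω = 0.5/0.75 = 0.6667
x' = 0.5 + 0.6667·(sin 0.3396 − sin -0.7854) = 1.1935
y' = 0 − 0.6667·(cos 0.3396 − cos -0.7854) = -0.1572

(1.1935, -0.1572, 0.3396)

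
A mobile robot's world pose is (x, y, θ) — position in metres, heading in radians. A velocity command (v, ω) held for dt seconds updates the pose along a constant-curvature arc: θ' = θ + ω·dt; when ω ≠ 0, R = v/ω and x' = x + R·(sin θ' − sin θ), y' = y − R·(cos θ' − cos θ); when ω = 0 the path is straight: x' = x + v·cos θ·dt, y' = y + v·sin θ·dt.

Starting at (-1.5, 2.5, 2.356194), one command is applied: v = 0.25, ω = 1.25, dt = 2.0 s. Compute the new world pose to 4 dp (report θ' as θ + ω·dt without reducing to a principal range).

θ' = 2.3562 + 1.25·2.0 = 4.8562
R = v/ω = 0.25/1.25 = 0.2000
x' = -1.5 + 0.2000·(sin 4.8562 − sin 2.3562) = -1.8394
y' = 2.5 − 0.2000·(cos 4.8562 − cos 2.3562) = 2.3299

(-1.8394, 2.3299, 4.8562)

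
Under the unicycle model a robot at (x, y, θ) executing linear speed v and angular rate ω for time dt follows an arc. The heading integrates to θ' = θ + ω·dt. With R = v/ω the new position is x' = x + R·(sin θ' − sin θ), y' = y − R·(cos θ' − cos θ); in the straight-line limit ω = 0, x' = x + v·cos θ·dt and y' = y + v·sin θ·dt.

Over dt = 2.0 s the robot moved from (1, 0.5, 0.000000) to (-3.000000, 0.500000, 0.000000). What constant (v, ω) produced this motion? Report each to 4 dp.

Δθ = 0.000000 − 0.000000 = 0.000000
ω = Δθ/dt = 0.000000/2.0 = 0.0000
ω = 0 → v = (Δx·cos θ + Δy·sin θ)/dt = -2.0000

v = -2.0000, ω = 0.0000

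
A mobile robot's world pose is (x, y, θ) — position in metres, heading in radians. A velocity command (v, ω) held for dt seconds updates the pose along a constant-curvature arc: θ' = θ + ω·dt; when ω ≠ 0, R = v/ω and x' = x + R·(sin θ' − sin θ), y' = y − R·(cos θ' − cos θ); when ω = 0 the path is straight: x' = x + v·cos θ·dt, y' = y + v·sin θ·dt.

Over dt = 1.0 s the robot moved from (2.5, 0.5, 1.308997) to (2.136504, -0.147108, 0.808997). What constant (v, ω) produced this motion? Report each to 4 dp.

Δθ = 0.808997 − 1.308997 = -0.500000
ω = Δθ/dt = -0.500000/1.0 = -0.5000
R = −Δy/(cos θ' − cos θ) = 1.5000
v = R·ω = 1.5000·-0.5000 = -0.7500

v = -0.7500, ω = -0.5000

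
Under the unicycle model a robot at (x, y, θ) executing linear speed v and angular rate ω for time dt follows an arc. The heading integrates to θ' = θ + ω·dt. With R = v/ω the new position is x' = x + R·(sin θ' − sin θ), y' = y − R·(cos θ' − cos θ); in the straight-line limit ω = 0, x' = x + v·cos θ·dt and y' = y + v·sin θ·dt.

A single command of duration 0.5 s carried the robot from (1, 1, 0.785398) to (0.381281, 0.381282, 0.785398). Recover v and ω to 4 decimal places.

Δθ = 0.785398 − 0.785398 = 0.000000
ω = Δθ/dt = 0.000000/0.5 = 0.0000
ω = 0 → v = (Δx·cos θ + Δy·sin θ)/dt = -1.7500

v = -1.7500, ω = 0.0000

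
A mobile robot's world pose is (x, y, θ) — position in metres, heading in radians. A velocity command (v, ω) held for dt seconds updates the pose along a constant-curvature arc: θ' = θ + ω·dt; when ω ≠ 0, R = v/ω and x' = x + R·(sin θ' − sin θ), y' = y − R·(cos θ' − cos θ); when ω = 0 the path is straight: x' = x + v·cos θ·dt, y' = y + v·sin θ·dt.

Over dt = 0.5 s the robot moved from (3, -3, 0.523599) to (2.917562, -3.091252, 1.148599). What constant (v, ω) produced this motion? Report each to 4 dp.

v = -0.2500, ω = 1.2500

Δθ = 1.148599 − 0.523599 = 0.625000
ω = Δθ/dt = 0.625000/0.5 = 1.2500
R = −Δy/(cos θ' − cos θ) = -0.2000
v = R·ω = -0.2000·1.2500 = -0.2500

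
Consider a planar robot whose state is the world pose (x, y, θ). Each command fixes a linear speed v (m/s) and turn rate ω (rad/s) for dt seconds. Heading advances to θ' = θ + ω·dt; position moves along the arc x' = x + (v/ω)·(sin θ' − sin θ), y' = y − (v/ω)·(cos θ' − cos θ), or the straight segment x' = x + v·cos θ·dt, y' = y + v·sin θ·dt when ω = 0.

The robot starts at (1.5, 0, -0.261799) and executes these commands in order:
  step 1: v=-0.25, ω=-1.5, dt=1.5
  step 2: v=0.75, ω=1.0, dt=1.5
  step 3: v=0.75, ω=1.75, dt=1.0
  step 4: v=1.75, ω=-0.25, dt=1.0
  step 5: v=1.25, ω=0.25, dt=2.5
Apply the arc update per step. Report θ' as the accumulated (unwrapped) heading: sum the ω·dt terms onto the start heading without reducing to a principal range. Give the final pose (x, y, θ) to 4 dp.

(5.4705, 2.4135, 1.1132)

step 1: θ'=-2.5118 (R=0.1667) → pose (1.4450, 0.2957, -2.5118)
step 2: θ'=-1.0118 (R=0.7500) → pose (1.2509, -0.7082, -1.0118)
step 3: θ'=0.7382 (R=0.4286) → pose (1.9026, -0.7979, 0.7382)
step 4: θ'=0.4882 (R=-7.0000) → pose (3.3301, 0.2066, 0.4882)
step 5: θ'=1.1132 (R=5.0000) → pose (5.4705, 2.4135, 1.1132)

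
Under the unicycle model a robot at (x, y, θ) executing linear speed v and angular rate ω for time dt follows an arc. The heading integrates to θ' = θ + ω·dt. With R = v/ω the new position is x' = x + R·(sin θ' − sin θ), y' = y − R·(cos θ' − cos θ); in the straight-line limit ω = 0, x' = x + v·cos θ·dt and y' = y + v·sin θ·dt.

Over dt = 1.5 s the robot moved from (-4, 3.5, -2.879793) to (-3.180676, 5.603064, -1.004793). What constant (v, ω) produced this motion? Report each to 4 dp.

v = -1.7500, ω = 1.2500

Δθ = -1.004793 − -2.879793 = 1.875000
ω = Δθ/dt = 1.875000/1.5 = 1.2500
R = −Δy/(cos θ' − cos θ) = -1.4000
v = R·ω = -1.4000·1.2500 = -1.7500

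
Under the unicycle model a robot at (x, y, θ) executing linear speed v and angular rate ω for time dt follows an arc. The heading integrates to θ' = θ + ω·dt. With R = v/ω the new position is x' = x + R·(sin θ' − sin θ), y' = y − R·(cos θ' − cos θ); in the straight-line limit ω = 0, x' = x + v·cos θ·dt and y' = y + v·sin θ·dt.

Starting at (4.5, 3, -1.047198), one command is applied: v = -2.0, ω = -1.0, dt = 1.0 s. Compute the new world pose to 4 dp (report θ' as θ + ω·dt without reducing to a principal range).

(4.4547, 4.9172, -2.0472)

θ' = -1.0472 + -1.0·1.0 = -2.0472
R = v/ω = -2.0/-1.0 = 2.0000
x' = 4.5 + 2.0000·(sin -2.0472 − sin -1.0472) = 4.4547
y' = 3 − 2.0000·(cos -2.0472 − cos -1.0472) = 4.9172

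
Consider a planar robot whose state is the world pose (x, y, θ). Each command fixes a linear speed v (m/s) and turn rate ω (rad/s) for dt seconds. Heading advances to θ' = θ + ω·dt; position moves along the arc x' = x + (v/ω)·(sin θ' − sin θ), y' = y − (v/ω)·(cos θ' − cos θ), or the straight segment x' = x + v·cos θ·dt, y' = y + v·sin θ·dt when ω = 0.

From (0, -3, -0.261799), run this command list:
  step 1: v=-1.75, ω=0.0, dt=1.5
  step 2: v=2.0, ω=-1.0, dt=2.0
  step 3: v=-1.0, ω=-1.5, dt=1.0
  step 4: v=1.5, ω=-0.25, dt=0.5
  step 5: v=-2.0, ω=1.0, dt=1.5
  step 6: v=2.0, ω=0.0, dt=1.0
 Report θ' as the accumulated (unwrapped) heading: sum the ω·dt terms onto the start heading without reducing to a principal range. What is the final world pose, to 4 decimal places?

step 1: θ'=-0.2618 (straight) → pose (-2.5356, -2.3206, -0.2618)
step 2: θ'=-2.2618 (R=-2.0000) → pose (-1.5120, -5.5271, -2.2618)
step 3: θ'=-3.7618 (R=0.6667) → pose (-0.6108, -5.4094, -3.7618)
step 4: θ'=-3.8868 (R=-6.0000) → pose (-1.1923, -4.9366, -3.8868)
step 5: θ'=-2.3868 (R=-2.0000) → pose (1.5342, -4.9235, -2.3868)
step 6: θ'=-2.3868 (straight) → pose (0.0774, -6.2938, -2.3868)

(0.0774, -6.2938, -2.3868)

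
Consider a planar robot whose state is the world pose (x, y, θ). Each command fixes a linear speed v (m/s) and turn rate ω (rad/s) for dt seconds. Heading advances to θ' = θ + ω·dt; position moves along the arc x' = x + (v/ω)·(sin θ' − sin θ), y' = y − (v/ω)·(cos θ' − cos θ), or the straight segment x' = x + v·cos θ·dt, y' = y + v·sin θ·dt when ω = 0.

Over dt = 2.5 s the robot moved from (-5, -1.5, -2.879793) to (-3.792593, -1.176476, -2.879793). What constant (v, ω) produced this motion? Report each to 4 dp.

v = -0.5000, ω = 0.0000

Δθ = -2.879793 − -2.879793 = 0.000000
ω = Δθ/dt = 0.000000/2.5 = 0.0000
ω = 0 → v = (Δx·cos θ + Δy·sin θ)/dt = -0.5000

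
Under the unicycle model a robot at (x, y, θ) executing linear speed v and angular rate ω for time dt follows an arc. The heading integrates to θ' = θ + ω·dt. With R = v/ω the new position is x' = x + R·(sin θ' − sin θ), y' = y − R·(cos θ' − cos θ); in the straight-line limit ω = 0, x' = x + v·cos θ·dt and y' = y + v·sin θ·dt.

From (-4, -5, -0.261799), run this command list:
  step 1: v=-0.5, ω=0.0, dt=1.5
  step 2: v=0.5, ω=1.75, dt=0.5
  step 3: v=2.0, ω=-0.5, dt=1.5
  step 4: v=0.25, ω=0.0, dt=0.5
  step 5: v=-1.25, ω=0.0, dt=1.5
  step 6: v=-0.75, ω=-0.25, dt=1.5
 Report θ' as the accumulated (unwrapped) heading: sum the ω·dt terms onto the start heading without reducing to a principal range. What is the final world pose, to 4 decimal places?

step 1: θ'=-0.2618 (straight) → pose (-4.7244, -4.8059, -0.2618)
step 2: θ'=0.6132 (R=0.2857) → pose (-4.4861, -4.7636, 0.6132)
step 3: θ'=-0.1368 (R=-4.0000) → pose (-1.6386, -4.0722, -0.1368)
step 4: θ'=-0.1368 (straight) → pose (-1.5148, -4.0892, -0.1368)
step 5: θ'=-0.1368 (straight) → pose (-3.3723, -3.8335, -0.1368)
step 6: θ'=-0.5118 (R=3.0000) → pose (-4.4324, -3.4771, -0.5118)

(-4.4324, -3.4771, -0.5118)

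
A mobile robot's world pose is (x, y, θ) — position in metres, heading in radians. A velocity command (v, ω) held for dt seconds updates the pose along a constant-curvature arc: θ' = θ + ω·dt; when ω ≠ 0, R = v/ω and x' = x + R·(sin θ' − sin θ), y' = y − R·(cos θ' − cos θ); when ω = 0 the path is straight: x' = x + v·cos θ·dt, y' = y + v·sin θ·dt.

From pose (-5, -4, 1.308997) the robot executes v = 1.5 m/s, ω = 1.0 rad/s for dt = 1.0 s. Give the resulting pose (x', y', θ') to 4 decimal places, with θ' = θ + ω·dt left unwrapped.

θ' = 1.3090 + 1.0·1.0 = 2.3090
R = v/ω = 1.5/1.0 = 1.5000
x' = -5 + 1.5000·(sin 2.3090 − sin 1.3090) = -5.3394
y' = -4 − 1.5000·(cos 2.3090 − cos 1.3090) = -2.6023

(-5.3394, -2.6023, 2.3090)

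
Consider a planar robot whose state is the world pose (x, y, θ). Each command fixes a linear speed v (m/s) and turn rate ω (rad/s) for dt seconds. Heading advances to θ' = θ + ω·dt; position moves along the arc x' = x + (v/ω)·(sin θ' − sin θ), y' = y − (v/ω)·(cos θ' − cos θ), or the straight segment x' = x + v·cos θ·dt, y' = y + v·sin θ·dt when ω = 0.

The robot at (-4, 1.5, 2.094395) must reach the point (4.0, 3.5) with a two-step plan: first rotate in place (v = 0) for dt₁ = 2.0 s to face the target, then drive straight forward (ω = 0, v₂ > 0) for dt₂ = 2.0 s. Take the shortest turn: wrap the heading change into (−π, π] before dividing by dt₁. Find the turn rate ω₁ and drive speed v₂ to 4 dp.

ω₁ = -0.9247, v₂ = 4.1231

heading to target = atan2(3.5−1.5, 4−-4) = 0.2450
Δθ = wrap(0.2450 − 2.0944) = -1.8494; ω₁ = Δθ/dt₁ = -0.9247
distance = √((4−-4)² + (3.5−1.5)²) = 8.2462; v₂ = distance/dt₂ = 4.1231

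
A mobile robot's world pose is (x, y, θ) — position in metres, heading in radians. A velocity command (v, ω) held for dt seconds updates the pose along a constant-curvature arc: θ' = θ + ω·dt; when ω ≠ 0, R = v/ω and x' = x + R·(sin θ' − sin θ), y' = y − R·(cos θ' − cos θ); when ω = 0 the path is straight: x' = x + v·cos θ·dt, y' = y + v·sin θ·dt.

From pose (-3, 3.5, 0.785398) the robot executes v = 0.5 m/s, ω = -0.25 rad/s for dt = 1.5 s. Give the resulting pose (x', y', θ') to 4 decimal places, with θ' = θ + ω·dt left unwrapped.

(-2.3837, 3.9197, 0.4104)

θ' = 0.7854 + -0.25·1.5 = 0.4104
R = v/ω = 0.5/-0.25 = -2.0000
x' = -3 + -2.0000·(sin 0.4104 − sin 0.7854) = -2.3837
y' = 3.5 − -2.0000·(cos 0.4104 − cos 0.7854) = 3.9197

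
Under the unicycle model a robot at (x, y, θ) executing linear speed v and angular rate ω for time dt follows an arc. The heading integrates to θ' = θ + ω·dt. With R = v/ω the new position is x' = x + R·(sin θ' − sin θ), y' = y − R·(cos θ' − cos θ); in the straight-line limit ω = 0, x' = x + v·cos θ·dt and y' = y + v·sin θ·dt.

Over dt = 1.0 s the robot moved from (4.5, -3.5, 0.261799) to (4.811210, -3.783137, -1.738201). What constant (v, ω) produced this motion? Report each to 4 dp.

v = 0.5000, ω = -2.0000

Δθ = -1.738201 − 0.261799 = -2.000000
ω = Δθ/dt = -2.000000/1.0 = -2.0000
R = Δx/(sin θ' − sin θ) = -0.2500
v = R·ω = -0.2500·-2.0000 = 0.5000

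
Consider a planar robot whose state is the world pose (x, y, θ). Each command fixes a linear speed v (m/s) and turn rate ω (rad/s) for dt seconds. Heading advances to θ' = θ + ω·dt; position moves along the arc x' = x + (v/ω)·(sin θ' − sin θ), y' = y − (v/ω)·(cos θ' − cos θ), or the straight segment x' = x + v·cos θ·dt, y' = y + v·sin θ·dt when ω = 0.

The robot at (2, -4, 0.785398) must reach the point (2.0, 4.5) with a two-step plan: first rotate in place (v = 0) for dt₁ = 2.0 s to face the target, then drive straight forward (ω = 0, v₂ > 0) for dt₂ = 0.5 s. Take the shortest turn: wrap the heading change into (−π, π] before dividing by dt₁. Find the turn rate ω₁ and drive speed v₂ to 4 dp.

ω₁ = 0.3927, v₂ = 17.0000

heading to target = atan2(4.5−-4, 2−2) = 1.5708
Δθ = wrap(1.5708 − 0.7854) = 0.7854; ω₁ = Δθ/dt₁ = 0.3927
distance = √((2−2)² + (4.5−-4)²) = 8.5000; v₂ = distance/dt₂ = 17.0000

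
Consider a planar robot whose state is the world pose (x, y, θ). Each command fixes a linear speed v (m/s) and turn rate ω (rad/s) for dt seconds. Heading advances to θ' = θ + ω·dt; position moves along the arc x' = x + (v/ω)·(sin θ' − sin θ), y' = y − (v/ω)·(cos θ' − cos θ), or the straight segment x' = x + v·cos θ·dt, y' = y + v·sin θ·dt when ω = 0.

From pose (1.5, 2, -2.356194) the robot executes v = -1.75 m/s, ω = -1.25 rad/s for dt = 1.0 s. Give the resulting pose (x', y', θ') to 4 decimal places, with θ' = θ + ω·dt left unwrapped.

(3.1172, 2.2617, -3.6062)

θ' = -2.3562 + -1.25·1.0 = -3.6062
R = v/ω = -1.75/-1.25 = 1.4000
x' = 1.5 + 1.4000·(sin -3.6062 − sin -2.3562) = 3.1172
y' = 2 − 1.4000·(cos -3.6062 − cos -2.3562) = 2.2617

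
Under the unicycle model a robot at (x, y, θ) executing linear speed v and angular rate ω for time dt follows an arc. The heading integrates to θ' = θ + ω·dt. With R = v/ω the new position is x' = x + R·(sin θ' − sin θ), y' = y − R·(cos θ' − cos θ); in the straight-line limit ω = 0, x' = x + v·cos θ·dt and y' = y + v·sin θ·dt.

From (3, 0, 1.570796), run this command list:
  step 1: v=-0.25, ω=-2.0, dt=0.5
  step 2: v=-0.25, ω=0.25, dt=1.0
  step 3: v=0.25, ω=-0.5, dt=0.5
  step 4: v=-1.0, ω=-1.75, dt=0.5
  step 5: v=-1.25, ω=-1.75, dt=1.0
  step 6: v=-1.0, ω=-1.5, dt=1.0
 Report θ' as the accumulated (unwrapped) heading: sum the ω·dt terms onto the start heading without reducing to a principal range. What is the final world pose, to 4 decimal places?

step 1: θ'=0.5708 (R=0.1250) → pose (2.9425, -0.1052, 0.5708)
step 2: θ'=0.8208 (R=-1.0000) → pose (2.7512, -0.2650, 0.8208)
step 3: θ'=0.5708 (R=-0.5000) → pose (2.8468, -0.1851, 0.5708)
step 4: θ'=-0.3042 (R=0.5714) → pose (2.3669, -0.2495, -0.3042)
step 5: θ'=-2.0542 (R=0.7143) → pose (1.9485, 0.7640, -2.0542)
step 6: θ'=-3.5542 (R=0.6667) → pose (2.8061, 1.0649, -3.5542)

(2.8061, 1.0649, -3.5542)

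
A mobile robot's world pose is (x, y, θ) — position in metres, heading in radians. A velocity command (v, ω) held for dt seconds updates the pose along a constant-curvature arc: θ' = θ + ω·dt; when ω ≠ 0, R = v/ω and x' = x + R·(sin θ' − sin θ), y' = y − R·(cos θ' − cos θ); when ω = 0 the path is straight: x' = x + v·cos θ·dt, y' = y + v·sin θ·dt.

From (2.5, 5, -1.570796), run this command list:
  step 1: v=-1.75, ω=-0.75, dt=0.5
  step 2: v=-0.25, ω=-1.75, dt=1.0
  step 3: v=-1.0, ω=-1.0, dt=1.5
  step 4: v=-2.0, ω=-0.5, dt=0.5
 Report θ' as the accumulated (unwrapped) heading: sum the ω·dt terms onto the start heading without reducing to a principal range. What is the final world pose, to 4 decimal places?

step 1: θ'=-1.9458 (R=2.3333) → pose (2.6621, 5.8546, -1.9458)
step 2: θ'=-3.6958 (R=0.1429) → pose (2.8703, 5.9238, -3.6958)
step 3: θ'=-5.1958 (R=1.0000) → pose (3.2294, 4.6087, -5.1958)
step 4: θ'=-5.4458 (R=4.0000) → pose (2.6593, 3.7902, -5.4458)

(2.6593, 3.7902, -5.4458)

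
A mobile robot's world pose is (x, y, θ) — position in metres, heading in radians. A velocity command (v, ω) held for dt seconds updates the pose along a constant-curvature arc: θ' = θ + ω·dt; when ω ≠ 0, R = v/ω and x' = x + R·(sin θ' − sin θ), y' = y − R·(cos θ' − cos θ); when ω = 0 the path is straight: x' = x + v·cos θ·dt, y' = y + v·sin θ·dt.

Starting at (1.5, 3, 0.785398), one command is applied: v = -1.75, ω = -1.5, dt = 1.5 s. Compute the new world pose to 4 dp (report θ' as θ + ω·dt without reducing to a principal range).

(-0.4851, 3.7013, -1.4646)

θ' = 0.7854 + -1.5·1.5 = -1.4646
R = v/ω = -1.75/-1.5 = 1.1667
x' = 1.5 + 1.1667·(sin -1.4646 − sin 0.7854) = -0.4851
y' = 3 − 1.1667·(cos -1.4646 − cos 0.7854) = 3.7013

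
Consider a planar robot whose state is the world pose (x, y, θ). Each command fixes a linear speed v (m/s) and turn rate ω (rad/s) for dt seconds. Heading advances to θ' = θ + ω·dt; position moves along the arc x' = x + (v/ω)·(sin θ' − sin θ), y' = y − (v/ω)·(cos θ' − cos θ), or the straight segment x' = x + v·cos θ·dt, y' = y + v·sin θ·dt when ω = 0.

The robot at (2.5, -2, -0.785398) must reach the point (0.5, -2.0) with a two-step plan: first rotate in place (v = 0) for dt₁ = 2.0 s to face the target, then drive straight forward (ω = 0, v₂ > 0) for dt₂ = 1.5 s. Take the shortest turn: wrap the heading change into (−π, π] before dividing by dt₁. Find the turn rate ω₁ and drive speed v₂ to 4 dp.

ω₁ = -1.1781, v₂ = 1.3333

heading to target = atan2(-2−-2, 0.5−2.5) = 3.1416
Δθ = wrap(3.1416 − -0.7854) = -2.3562; ω₁ = Δθ/dt₁ = -1.1781
distance = √((0.5−2.5)² + (-2−-2)²) = 2.0000; v₂ = distance/dt₂ = 1.3333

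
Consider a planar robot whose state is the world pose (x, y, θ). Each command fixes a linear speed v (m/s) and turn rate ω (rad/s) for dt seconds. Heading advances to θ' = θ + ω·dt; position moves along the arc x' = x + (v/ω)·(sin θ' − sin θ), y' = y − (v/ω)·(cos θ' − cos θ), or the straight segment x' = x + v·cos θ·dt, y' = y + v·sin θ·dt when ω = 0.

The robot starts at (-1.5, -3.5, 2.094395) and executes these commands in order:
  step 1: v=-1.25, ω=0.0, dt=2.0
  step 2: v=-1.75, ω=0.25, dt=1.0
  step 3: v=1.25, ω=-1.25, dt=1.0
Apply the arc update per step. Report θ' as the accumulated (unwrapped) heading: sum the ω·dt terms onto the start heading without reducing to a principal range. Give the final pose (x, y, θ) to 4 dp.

(0.6311, -5.8988, 1.0944)

step 1: θ'=2.0944 (straight) → pose (-0.2500, -5.6651, 2.0944)
step 2: θ'=2.3444 (R=-7.0000) → pose (0.8044, -7.0561, 2.3444)
step 3: θ'=1.0944 (R=-1.0000) → pose (0.6311, -5.8988, 1.0944)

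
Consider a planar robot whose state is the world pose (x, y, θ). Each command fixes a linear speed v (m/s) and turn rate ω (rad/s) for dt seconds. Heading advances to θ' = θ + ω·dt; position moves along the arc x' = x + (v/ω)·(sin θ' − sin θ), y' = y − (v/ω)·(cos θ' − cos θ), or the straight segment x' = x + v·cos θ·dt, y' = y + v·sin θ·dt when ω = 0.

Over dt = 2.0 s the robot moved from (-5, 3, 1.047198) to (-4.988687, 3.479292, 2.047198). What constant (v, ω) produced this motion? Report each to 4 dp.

v = 0.2500, ω = 0.5000

Δθ = 2.047198 − 1.047198 = 1.000000
ω = Δθ/dt = 1.000000/2.0 = 0.5000
R = −Δy/(cos θ' − cos θ) = 0.5000
v = R·ω = 0.5000·0.5000 = 0.2500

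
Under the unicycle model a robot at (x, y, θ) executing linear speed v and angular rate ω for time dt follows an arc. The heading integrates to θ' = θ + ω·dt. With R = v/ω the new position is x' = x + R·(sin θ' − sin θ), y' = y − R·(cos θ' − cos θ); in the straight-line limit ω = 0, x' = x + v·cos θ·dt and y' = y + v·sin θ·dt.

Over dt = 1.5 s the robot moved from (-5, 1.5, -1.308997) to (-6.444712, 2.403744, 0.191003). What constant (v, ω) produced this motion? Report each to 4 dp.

Δθ = 0.191003 − -1.308997 = 1.500000
ω = Δθ/dt = 1.500000/1.5 = 1.0000
R = Δx/(sin θ' − sin θ) = -1.2500
v = R·ω = -1.2500·1.0000 = -1.2500

v = -1.2500, ω = 1.0000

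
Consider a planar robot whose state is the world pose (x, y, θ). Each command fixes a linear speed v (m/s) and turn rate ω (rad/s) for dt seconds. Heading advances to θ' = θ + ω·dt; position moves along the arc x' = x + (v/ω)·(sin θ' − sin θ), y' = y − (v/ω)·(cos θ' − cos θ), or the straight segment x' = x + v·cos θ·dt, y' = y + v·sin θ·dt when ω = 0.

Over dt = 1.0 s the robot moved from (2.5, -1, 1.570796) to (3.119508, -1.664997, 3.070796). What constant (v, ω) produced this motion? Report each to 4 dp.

v = -1.0000, ω = 1.5000

Δθ = 3.070796 − 1.570796 = 1.500000
ω = Δθ/dt = 1.500000/1.0 = 1.5000
R = −Δy/(cos θ' − cos θ) = -0.6667
v = R·ω = -0.6667·1.5000 = -1.0000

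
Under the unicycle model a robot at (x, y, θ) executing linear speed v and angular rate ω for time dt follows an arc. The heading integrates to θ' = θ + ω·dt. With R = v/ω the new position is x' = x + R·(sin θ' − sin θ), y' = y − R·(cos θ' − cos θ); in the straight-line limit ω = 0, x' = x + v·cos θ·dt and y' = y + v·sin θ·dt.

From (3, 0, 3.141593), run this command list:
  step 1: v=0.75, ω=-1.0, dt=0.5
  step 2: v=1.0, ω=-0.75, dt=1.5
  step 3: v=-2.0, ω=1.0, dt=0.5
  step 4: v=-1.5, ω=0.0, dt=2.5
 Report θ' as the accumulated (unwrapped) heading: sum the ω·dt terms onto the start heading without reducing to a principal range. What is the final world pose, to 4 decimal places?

(3.7577, -3.0201, 2.0166)

step 1: θ'=2.6416 (R=-0.7500) → pose (2.6404, 0.0918, 2.6416)
step 2: θ'=1.5166 (R=-1.3333) → pose (1.9483, 1.3342, 1.5166)
step 3: θ'=2.0166 (R=-2.0000) → pose (2.1408, 0.3635, 2.0166)
step 4: θ'=2.0166 (straight) → pose (3.7577, -3.0201, 2.0166)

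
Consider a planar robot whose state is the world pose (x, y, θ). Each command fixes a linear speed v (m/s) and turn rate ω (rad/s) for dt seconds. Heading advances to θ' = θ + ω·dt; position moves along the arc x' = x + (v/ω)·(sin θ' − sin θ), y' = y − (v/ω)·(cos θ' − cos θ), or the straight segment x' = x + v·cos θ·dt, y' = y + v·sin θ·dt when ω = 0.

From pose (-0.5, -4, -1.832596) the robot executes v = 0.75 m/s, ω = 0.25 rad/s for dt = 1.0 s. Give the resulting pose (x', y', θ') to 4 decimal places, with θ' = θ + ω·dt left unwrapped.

θ' = -1.8326 + 0.25·1.0 = -1.5826
R = v/ω = 0.75/0.25 = 3.0000
x' = -0.5 + 3.0000·(sin -1.5826 − sin -1.8326) = -0.6020
y' = -4 − 3.0000·(cos -1.5826 − cos -1.8326) = -4.7411

(-0.6020, -4.7411, -1.5826)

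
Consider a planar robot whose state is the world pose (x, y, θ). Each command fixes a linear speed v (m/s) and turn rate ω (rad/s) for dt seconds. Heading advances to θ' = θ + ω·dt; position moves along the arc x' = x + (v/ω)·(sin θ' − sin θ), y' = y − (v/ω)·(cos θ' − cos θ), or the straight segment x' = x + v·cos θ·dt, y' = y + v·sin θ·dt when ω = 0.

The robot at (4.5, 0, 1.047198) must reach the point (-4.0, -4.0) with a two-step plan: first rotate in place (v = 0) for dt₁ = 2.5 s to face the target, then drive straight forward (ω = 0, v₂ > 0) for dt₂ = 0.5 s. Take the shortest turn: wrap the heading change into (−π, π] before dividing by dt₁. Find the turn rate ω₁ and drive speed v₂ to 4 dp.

ω₁ = 1.0137, v₂ = 18.7883

heading to target = atan2(-4−0, -4−4.5) = -2.7018
Δθ = wrap(-2.7018 − 1.0472) = 2.5342; ω₁ = Δθ/dt₁ = 1.0137
distance = √((-4−4.5)² + (-4−0)²) = 9.3941; v₂ = distance/dt₂ = 18.7883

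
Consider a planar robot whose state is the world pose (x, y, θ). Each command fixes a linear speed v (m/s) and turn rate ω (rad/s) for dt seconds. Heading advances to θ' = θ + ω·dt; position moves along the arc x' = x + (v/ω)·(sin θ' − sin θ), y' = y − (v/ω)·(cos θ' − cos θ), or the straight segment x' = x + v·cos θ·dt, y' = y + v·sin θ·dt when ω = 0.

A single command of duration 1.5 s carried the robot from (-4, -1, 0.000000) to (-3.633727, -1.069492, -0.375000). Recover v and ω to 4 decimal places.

Δθ = -0.375000 − 0.000000 = -0.375000
ω = Δθ/dt = -0.375000/1.5 = -0.2500
R = Δx/(sin θ' − sin θ) = -1.0000
v = R·ω = -1.0000·-0.2500 = 0.2500

v = 0.2500, ω = -0.2500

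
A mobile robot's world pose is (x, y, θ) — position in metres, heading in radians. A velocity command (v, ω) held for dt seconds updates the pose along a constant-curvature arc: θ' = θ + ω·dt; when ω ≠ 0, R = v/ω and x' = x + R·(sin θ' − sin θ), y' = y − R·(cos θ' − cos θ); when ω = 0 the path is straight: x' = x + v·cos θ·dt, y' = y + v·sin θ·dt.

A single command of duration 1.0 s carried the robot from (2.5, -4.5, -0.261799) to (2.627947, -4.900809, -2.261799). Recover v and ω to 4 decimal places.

v = 0.5000, ω = -2.0000

Δθ = -2.261799 − -0.261799 = -2.000000
ω = Δθ/dt = -2.000000/1.0 = -2.0000
R = −Δy/(cos θ' − cos θ) = -0.2500
v = R·ω = -0.2500·-2.0000 = 0.5000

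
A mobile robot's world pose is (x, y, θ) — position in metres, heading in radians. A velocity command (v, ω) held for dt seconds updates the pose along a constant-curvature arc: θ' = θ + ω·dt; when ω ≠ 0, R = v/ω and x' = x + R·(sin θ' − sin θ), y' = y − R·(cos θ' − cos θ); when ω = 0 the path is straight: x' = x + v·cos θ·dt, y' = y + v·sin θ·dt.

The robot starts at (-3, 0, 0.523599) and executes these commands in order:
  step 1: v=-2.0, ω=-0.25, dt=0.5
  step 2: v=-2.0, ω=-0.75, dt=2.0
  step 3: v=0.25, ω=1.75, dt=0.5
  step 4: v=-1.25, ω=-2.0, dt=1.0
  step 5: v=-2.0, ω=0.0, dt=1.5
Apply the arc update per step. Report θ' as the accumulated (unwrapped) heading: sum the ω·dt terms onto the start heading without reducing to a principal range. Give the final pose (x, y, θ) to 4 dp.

(-5.7391, 4.1002, -2.2264)

step 1: θ'=0.3986 (R=8.0000) → pose (-3.8950, -0.4446, 0.3986)
step 2: θ'=-1.1014 (R=2.6667) → pose (-7.3082, 0.8067, -1.1014)
step 3: θ'=-0.2264 (R=0.1429) → pose (-7.2129, 0.7321, -0.2264)
step 4: θ'=-2.2264 (R=0.6250) → pose (-7.5680, 1.7222, -2.2264)
step 5: θ'=-2.2264 (straight) → pose (-5.7391, 4.1002, -2.2264)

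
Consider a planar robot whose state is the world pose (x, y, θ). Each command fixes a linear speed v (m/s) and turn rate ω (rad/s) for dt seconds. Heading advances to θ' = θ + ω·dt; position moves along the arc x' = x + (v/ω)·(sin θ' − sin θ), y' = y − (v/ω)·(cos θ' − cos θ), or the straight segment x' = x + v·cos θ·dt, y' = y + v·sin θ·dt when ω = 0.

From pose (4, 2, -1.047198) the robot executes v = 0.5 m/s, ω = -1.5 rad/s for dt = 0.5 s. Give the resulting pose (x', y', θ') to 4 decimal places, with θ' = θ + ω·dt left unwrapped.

(4.0362, 1.7585, -1.7972)

θ' = -1.0472 + -1.5·0.5 = -1.7972
R = v/ω = 0.5/-1.5 = -0.3333
x' = 4 + -0.3333·(sin -1.7972 − sin -1.0472) = 4.0362
y' = 2 − -0.3333·(cos -1.7972 − cos -1.0472) = 1.7585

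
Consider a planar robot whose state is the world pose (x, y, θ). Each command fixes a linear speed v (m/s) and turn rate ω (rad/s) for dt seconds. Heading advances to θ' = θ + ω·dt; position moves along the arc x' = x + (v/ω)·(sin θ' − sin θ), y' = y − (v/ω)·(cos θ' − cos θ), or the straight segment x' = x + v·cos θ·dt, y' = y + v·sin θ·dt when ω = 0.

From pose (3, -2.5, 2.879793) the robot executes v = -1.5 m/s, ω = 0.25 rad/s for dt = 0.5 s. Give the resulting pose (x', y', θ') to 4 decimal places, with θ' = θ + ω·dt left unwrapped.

(3.7347, -2.6484, 3.0048)

θ' = 2.8798 + 0.25·0.5 = 3.0048
R = v/ω = -1.5/0.25 = -6.0000
x' = 3 + -6.0000·(sin 3.0048 − sin 2.8798) = 3.7347
y' = -2.5 − -6.0000·(cos 3.0048 − cos 2.8798) = -2.6484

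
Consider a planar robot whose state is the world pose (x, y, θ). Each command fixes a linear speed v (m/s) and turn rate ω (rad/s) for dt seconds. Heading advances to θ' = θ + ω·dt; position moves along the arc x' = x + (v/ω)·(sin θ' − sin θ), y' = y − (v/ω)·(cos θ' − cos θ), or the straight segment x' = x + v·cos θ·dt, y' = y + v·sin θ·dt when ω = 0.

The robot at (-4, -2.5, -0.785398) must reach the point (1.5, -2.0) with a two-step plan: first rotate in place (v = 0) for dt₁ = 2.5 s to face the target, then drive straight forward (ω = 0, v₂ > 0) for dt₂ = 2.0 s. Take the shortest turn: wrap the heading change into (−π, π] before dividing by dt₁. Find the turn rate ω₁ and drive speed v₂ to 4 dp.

ω₁ = 0.3504, v₂ = 2.7613

heading to target = atan2(-2−-2.5, 1.5−-4) = 0.0907
Δθ = wrap(0.0907 − -0.7854) = 0.8761; ω₁ = Δθ/dt₁ = 0.3504
distance = √((1.5−-4)² + (-2−-2.5)²) = 5.5227; v₂ = distance/dt₂ = 2.7613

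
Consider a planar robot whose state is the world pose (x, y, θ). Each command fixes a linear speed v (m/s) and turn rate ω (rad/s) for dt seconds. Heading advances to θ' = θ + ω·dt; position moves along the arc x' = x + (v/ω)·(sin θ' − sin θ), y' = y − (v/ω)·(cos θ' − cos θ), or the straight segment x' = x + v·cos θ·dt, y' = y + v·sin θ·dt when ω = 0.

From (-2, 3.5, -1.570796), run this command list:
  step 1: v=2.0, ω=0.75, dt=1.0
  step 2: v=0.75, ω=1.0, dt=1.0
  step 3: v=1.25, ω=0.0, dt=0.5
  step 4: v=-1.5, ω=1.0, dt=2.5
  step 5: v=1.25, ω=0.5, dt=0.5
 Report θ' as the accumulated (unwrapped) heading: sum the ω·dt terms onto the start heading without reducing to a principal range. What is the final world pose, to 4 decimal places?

step 1: θ'=-0.8208 (R=2.6667) → pose (-1.2845, 1.6823, -0.8208)
step 2: θ'=0.1792 (R=0.7500) → pose (-0.6021, 1.4555, 0.1792)
step 3: θ'=0.1792 (straight) → pose (0.0129, 1.5669, 0.1792)
step 4: θ'=2.6792 (R=-1.5000) → pose (-0.3888, -1.2515, 2.6792)
step 5: θ'=2.9292 (R=2.5000) → pose (-0.9771, -1.0452, 2.9292)

(-0.9771, -1.0452, 2.9292)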